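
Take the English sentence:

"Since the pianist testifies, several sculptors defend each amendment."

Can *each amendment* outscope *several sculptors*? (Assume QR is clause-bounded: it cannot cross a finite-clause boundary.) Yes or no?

Although there is an adjunct clause, *each amendment* is in the main clause, not inside the adjunct.
Nothing blocks QR of the lower DP to a position above the higher one, so inverse scope is available.

Yes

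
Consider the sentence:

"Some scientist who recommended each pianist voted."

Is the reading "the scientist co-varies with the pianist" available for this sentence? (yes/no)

No

The paraphrase describes the scope ordering *each pianist* > *some scientist*.
*each pianist* sits inside the relative clause *who recommended each pianist*.
A relative clause is a scope island — quantifier raising cannot cross its boundary.
There is no licit LF on which *each pianist* c-commands *some scientist*.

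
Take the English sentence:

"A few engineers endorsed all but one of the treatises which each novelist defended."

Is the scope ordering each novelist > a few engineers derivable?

No

The target quantifier *each novelist* is part of the relative clause *which each novelist defended* modifying *all but one of the treatises*.
The relative clause forms an island for QR, so the quantifier is confined to the head noun's restrictor.
So *each novelist* cannot raise high enough to outscope *a few engineers*; only the surface ordering *a few engineers* > *each novelist* is available.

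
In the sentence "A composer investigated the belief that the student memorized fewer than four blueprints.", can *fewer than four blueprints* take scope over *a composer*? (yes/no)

*fewer than four blueprints* is embedded in the complex NP *the belief that the student memorized fewer than four blueprints*.
Since the clause is the complement of a nominal head, the CNPC blocks scope extraction.
There is no licit LF on which *fewer than four blueprints* c-commands *a composer*.
(Only the surface reading survives: one fixed composer with respect to all the relevant blueprints.)

No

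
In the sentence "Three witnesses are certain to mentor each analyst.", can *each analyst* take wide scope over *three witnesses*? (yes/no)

Yes

*each analyst* is inside a raising infinitive, which is transparent to QR (no CP barrier), so it behaves as a matrix argument.
Ordinary QR to a clause-peripheral position gives the wide-scope LF for the lower DP.
So *each analyst* > *three witnesses* is among the available readings.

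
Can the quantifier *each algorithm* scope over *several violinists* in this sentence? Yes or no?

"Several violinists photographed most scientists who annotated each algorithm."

The target quantifier *each algorithm* is part of the relative clause *who annotated each algorithm* modifying *most scientists*.
The relative clause forms an island for QR, so the quantifier is confined to the head noun's restrictor.
So *each algorithm* cannot raise to a position above *several violinists*.

No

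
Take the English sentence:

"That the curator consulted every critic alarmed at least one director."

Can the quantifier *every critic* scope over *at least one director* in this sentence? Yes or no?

*every critic* is embedded in the sentential subject *that the curator consulted every critic*.
Clausal subjects are scope islands; QR from inside the subject into the matrix is barred.
There is no licit LF on which *every critic* c-commands *at least one director*.

No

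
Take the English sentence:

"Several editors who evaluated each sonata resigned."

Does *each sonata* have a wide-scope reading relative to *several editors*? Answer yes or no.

Structurally, *each sonata* is inside the relative clause *who evaluated each sonata*.
Quantifiers inside a relative clause are trapped there; the RC boundary blocks QR.
*each sonata* is confined to the island and cannot take scope over *several editors*.

No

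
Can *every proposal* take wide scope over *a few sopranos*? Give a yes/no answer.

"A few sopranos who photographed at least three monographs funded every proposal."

The relative clause *who photographed at least three monographs* modifies *a few sopranos*, but *every proposal* is not inside that relative clause — it is an argument of the matrix verb.
Ordinary QR to a clause-peripheral position gives the wide-scope LF for the lower DP.

Yes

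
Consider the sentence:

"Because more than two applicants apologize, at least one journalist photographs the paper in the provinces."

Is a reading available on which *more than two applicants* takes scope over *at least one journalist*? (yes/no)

*more than two applicants* sits inside the adjunct clause *because more than two applicants apologize*.
The adjunct-island constraint bars QR out of an adverbial clause.
So the wide-scope reading for *more than two applicants* is blocked.

No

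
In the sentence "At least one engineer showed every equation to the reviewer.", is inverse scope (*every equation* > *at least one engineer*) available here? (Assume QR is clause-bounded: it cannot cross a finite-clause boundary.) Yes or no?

*at least one engineer* and *every equation* are co-arguments of the matrix verb, with nothing but a clause-internal boundary between them.
Ordinary QR to a clause-peripheral position gives the wide-scope LF for the lower DP.

Yes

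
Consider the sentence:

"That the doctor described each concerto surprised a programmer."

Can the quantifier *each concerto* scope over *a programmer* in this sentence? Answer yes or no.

*each concerto* occurs within the sentential subject *that the doctor described each concerto*.
Sentential subjects are islands: a quantifier inside the subject clause cannot raise over the matrix predicate.
There is no licit LF on which *each concerto* c-commands *a programmer*.

No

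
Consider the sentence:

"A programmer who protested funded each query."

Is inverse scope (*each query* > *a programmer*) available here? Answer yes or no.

*each query* is a matrix argument; only *a programmer* is modified by the relative clause *who protested*, so the RC island is irrelevant to the target quantifier.
Since no island is crossed, the inverse ordering is licensed alongside surface scope.

Yes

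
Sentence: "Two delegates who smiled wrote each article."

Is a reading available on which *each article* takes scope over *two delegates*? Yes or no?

*each article* sits in the matrix clause, not in the relative clause on *two delegates*.
Since no island is crossed, the inverse ordering is licensed alongside surface scope.

Yes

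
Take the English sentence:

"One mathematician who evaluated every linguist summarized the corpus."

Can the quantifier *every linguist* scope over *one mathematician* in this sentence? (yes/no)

*every linguist* is embedded in the relative clause *who evaluated every linguist*.
The relative clause forms an island for QR, so the quantifier is confined to the head noun's restrictor.
The inverse ordering *every linguist* > *one mathematician* is therefore underivable.

No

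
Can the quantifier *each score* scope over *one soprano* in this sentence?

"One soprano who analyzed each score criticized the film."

The DP *each score* is contained in the relative clause *who analyzed each score*.
A relative clause is a scope island — quantifier raising cannot cross its boundary.
The inverse ordering *each score* > *one soprano* is therefore underivable.

No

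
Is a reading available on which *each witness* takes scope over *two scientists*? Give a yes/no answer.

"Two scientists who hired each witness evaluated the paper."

No

*each witness* is embedded in the relative clause *who hired each witness*.
Quantifiers inside a relative clause are trapped there; the RC boundary blocks QR.
So *each witness* cannot raise high enough to outscope *two scientists*; only the surface ordering *two scientists* > *each witness* is available.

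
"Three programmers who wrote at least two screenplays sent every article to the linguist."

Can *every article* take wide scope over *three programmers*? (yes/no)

Yes

Although the sentence contains a relative clause (*who wrote at least two screenplays*), *every article* is outside it, in the matrix VP.
No island intervenes, so both surface and inverse scope are derivable.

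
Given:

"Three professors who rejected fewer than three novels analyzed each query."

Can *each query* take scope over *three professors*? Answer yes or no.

The RC *who rejected fewer than three novels* is an island, but *each query* is not inside it — it is the matrix object, a clausemate of *three professors*.
Clause-internal QR can adjoin the lower DP above the subject, yielding the inverse reading.
The sentence is scopally ambiguous between *three professors* > *each query* and *each query* > *three professors*.

Yes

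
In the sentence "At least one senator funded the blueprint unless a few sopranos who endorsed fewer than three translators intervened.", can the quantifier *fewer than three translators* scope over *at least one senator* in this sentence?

No

*fewer than three translators* is embedded in the relative clause *who endorsed fewer than three translators*, which is itself inside the adjunct *unless a few sopranos who endorsed fewer than three translators intervened*.
Nested islands: the RC island is itself inside an adjunct island, so wide scope is doubly excluded.
*fewer than three translators* is confined to the island and cannot take scope over *at least one senator*.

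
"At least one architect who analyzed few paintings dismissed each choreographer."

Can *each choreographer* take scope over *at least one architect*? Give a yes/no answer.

*each choreographer* is a matrix argument; only *at least one architect* is modified by the relative clause *who analyzed few paintings*, so the RC island is irrelevant to the target quantifier.
With no island boundary between them, the object can take inverse scope over the subject via ordinary QR within the clause.

Yes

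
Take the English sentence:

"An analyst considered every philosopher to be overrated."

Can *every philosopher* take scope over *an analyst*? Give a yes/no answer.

ECM infinitives lack a CP barrier, so *every philosopher* can QR over the matrix subject *an analyst*.
No island intervenes, so both surface and inverse scope are derivable.

Yes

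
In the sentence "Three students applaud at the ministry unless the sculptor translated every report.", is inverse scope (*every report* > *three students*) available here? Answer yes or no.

The DP *every report* is contained in the adjunct clause *unless the sculptor translated every report*.
Adjunct clauses are scope islands: a quantifier inside an adjunct cannot raise into the matrix clause.
There is no licit LF on which *every report* c-commands *three students*.

No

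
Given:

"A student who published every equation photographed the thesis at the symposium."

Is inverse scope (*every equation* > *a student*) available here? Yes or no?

No

*every equation* occurs within the relative clause *who published every equation*.
Relative clauses are scope islands: a quantifier cannot QR out of a relative clause to take scope in the matrix clause.
Hence only narrow scope for *every equation* (under *a student*) survives.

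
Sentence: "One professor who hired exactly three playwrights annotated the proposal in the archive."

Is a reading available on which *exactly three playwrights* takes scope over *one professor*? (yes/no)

No

*exactly three playwrights* occurs within the relative clause *who hired exactly three playwrights*.
A relative clause is a scope island — quantifier raising cannot cross its boundary.
So the wide-scope reading for *exactly three playwrights* is blocked.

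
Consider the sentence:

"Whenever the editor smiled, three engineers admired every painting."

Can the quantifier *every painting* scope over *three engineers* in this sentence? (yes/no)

Yes

*every painting* is a matrix argument; the adjunct is an island but the target quantifier is outside it.
Clause-internal QR can adjoin the lower DP above the subject, yielding the inverse reading.
So *every painting* > *three engineers* is among the available readings.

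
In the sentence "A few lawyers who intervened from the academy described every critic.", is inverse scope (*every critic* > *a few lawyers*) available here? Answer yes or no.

Yes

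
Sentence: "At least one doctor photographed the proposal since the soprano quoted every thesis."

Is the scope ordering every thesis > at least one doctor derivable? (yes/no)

Structurally, *every thesis* is inside the adjunct clause *since the soprano quoted every thesis*.
The adjunct-island constraint bars QR out of an adverbial clause.
So the wide-scope reading for *every thesis* is blocked.

No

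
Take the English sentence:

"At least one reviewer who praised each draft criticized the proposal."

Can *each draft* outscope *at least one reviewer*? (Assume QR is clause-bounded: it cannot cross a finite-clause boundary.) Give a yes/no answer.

No

Structurally, *each draft* is inside the relative clause *who praised each draft*.
QR out of a relative clause is ruled out by the relative-clause island constraint.
There is no licit LF on which *each draft* c-commands *at least one reviewer*.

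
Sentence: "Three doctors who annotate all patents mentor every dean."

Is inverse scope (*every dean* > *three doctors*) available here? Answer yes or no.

Yes

*every dean* sits in the matrix clause, not in the relative clause on *three doctors*.
Clause-internal QR can adjoin the lower DP above the subject, yielding the inverse reading.
The sentence is scopally ambiguous between *three doctors* > *every dean* and *every dean* > *three doctors*.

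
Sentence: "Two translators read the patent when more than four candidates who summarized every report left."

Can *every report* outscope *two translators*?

Structurally, *every report* is inside the relative clause *who summarized every report*, which is itself inside the adjunct *when more than four candidates who summarized every report left*.
Even if one barrier were somehow void, the other would still block QR.
The inverse ordering *every report* > *two translators* is therefore underivable.

No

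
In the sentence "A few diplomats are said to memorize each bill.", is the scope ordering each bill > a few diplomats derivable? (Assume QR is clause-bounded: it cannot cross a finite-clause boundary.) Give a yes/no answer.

Yes

*each bill* is the object of the infinitival complement of a raising predicate; raising infinitives are transparent for QR, so the two DPs are in effect clausemates.
With no island boundary between them, the object can take inverse scope over the subject via ordinary QR within the clause.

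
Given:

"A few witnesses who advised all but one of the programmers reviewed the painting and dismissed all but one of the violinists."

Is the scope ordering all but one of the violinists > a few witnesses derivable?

No

*all but one of the violinists* is embedded in one conjunct of the coordinate structure (*dismissed all but one of the violinists*).
A quantifier cannot raise out of one conjunct of a coordination across the whole coordinate structure — the CSC applies to QR.
So the wide-scope reading for *all but one of the violinists* is blocked.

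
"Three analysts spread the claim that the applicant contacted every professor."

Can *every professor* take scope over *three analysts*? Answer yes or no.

No

The DP *every professor* is contained in the complex NP *the claim that the applicant contacted every professor*.
Noun-complement clauses are scope islands (the Complex NP Constraint): a quantifier inside one cannot scope into the matrix.
*every professor* is confined to the island and cannot take scope over *three analysts*.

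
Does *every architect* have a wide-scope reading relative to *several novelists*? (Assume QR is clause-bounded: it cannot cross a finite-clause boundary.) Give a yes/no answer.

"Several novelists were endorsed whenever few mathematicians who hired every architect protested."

The DP *every architect* is contained in the relative clause *who hired every architect*, which is itself inside the adjunct *whenever few mathematicians who hired every architect protested*.
Two island boundaries intervene — the relative clause and the adjunct. Either alone would block QR.
There is no licit LF on which *every architect* c-commands *several novelists*.

No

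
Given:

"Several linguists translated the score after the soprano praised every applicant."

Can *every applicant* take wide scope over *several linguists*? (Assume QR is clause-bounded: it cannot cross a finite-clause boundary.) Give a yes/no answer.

No

Structurally, *every applicant* is inside the adjunct clause *after the soprano praised every applicant*.
Adjuncts are opaque for quantifier raising; a quantifier in an adjunct stays inside it.
There is no licit LF on which *every applicant* c-commands *several linguists*.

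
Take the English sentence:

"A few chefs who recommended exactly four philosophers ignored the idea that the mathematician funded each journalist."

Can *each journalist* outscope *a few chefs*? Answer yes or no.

*each journalist* occurs within the complex NP *the idea that the mathematician funded each journalist*.
Since the clause is the complement of a nominal head, the CNPC blocks scope extraction.
Hence only narrow scope for *each journalist* (under *a few chefs*) survives.

No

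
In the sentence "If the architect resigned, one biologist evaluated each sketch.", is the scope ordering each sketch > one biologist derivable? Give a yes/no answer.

The adjunct clause does not contain *each sketch*, which is the matrix object.
Ordinary QR to a clause-peripheral position gives the wide-scope LF for the lower DP.

Yes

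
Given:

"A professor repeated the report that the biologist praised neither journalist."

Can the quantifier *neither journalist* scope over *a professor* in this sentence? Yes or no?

No

Structurally, *neither journalist* is inside the complex NP *the report that the biologist praised neither journalist*.
A that-clause complement to a noun is an island; QR cannot cross the NP boundary.
There is no licit LF on which *neither journalist* c-commands *a professor*.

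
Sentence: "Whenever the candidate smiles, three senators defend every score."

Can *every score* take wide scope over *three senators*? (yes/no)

Yes

*every score* is a matrix argument; the adjunct is an island but the target quantifier is outside it.
With no island boundary between them, the object can take inverse scope over the subject via ordinary QR within the clause.
So *every score* > *three senators* is among the available readings.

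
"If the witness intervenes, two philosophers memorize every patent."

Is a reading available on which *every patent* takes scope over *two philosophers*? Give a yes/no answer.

The adjunct clause does not contain *every patent*, which is the matrix object.
QR within a single clause is free, so the lower quantifier may take scope over the higher one.

Yes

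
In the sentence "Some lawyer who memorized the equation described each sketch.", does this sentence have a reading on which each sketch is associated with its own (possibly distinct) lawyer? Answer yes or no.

Yes

The described interpretation is the *each sketch* > *some lawyer* scoping.
*each sketch* is a matrix argument; only *some lawyer* is modified by the relative clause *who memorized the equation*, so the RC island is irrelevant to the target quantifier.
Clause-internal QR can adjoin the lower DP above the subject, yielding the inverse reading.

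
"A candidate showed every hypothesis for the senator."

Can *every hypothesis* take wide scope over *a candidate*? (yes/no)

*every hypothesis* and *a candidate* are in the same minimal clause.
QR within a single clause is free, so the lower quantifier may take scope over the higher one.

Yes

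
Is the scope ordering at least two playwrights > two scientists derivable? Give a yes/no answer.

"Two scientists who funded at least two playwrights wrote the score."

*at least two playwrights* is embedded in the relative clause *who funded at least two playwrights*.
Relative clauses are scope islands: a quantifier cannot QR out of a relative clause to take scope in the matrix clause.
Hence only narrow scope for *at least two playwrights* (under *two scientists*) survives.

No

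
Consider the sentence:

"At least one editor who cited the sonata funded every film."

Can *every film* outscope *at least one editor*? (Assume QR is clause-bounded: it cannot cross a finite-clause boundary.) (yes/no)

Yes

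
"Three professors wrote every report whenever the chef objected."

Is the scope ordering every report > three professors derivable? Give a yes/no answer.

The adjunct clause does not contain *every report*, which is the matrix object.
Ordinary QR to a clause-peripheral position gives the wide-scope LF for the lower DP.

Yes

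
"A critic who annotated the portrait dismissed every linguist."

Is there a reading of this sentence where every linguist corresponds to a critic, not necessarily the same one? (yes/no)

Yes

The paraphrase describes the scope ordering *every linguist* > *a critic*.
The relative clause *who annotated the portrait* modifies *a critic*, but *every linguist* is not inside that relative clause — it is an argument of the matrix verb.
Nothing blocks QR of the lower DP to a position above the higher one, so inverse scope is available.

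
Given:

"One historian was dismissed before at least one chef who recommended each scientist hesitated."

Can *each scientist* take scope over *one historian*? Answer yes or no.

The DP *each scientist* is contained in the relative clause *who recommended each scientist*, which is itself inside the adjunct *before at least one chef who recommended each scientist hesitated*.
Even if one barrier were somehow void, the other would still block QR.
Hence only narrow scope for *each scientist* (under *one historian*) survives.

No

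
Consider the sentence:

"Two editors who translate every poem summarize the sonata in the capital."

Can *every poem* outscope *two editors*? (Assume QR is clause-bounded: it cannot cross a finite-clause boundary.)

No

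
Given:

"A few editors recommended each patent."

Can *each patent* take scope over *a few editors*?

Both DPs are arguments of the same predicate; there is no clause or island boundary between them.
Ordinary QR to a clause-peripheral position gives the wide-scope LF for the lower DP.

Yes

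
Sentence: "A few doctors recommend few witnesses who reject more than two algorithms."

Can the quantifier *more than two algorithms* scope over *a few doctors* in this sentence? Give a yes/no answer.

No

*more than two algorithms* sits inside the relative clause *who reject more than two algorithms* modifying *few witnesses*.
Relative clauses are scope islands: a quantifier cannot QR out of a relative clause to take scope in the matrix clause.
So *more than two algorithms* cannot raise to a position above *a few doctors*.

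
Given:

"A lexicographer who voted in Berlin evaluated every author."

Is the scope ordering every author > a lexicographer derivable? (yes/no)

*every author* sits in the matrix clause, not in the relative clause on *a lexicographer*.
QR within a single clause is free, so the lower quantifier may take scope over the higher one.

Yes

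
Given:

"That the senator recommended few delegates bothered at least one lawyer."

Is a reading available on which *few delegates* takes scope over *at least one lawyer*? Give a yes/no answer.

*few delegates* occurs within the sentential subject *that the senator recommended few delegates*.
Clausal subjects are scope islands; QR from inside the subject into the matrix is barred.
So *few delegates* cannot raise to a position above *at least one lawyer*.

No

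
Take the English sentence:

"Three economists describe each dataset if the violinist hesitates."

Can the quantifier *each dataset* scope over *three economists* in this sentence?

Yes

The adjunct island is irrelevant here — *each dataset* and *three economists* are both in the matrix clause.
Ordinary QR to a clause-peripheral position gives the wide-scope LF for the lower DP.
The sentence is scopally ambiguous between *three economists* > *each dataset* and *each dataset* > *three economists*.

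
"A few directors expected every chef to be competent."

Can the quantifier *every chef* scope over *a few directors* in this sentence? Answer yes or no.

Yes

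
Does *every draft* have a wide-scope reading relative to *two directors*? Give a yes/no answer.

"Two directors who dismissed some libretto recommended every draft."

The RC *who dismissed some libretto* is an island, but *every draft* is not inside it — it is the matrix object, a clausemate of *two directors*.
Ordinary QR to a clause-peripheral position gives the wide-scope LF for the lower DP.

Yes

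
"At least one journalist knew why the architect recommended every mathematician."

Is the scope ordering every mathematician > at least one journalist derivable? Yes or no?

No

*every mathematician* occurs within the embedded question *why the architect recommended every mathematician*.
An indirect question is a wh-island; the filled [Spec,CP] blocks QR across the CP edge.
So *every mathematician* cannot raise to a position above *at least one journalist*.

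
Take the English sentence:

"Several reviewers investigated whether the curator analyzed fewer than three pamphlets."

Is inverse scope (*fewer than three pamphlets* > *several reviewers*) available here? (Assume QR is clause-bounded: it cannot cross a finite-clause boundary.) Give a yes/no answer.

No

*fewer than three pamphlets* sits inside the embedded question *whether the curator analyzed fewer than three pamphlets*.
Embedded questions are wh-islands: a quantifier inside an indirect question cannot QR into the matrix clause.
There is no licit LF on which *fewer than three pamphlets* c-commands *several reviewers*.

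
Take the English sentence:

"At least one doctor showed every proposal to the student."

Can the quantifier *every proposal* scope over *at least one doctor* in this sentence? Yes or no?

*at least one doctor* and *every proposal* are co-arguments of the matrix verb, with nothing but a clause-internal boundary between them.
Since no island is crossed, the inverse ordering is licensed alongside surface scope.
Both orderings are possible: *at least one doctor* > *every proposal* and *every proposal* > *at least one doctor*.

Yes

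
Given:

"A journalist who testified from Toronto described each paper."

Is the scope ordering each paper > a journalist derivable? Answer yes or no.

Yes

The relative clause *who testified from Toronto* modifies *a journalist*, but *each paper* is not inside that relative clause — it is an argument of the matrix verb.
Clause-internal QR can adjoin the lower DP above the subject, yielding the inverse reading.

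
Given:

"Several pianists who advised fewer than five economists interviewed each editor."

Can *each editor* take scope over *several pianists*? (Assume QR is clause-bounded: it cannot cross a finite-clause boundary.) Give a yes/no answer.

Yes

Although the sentence contains a relative clause (*who advised fewer than five economists*), *each editor* is outside it, in the matrix VP.
Ordinary QR to a clause-peripheral position gives the wide-scope LF for the lower DP.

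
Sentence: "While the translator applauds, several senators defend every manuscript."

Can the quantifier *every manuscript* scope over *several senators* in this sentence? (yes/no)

Yes

Although there is an adjunct clause, *every manuscript* is in the main clause, not inside the adjunct.
QR within a single clause is free, so the lower quantifier may take scope over the higher one.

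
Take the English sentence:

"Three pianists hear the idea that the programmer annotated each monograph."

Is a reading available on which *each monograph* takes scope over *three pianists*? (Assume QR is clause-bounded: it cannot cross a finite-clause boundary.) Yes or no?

The DP *each monograph* is contained in the complex NP *the idea that the programmer annotated each monograph*.
The Complex NP Constraint bars QR out of the complement clause of a noun.
*each monograph* > *three pianists* would require crossing that boundary, which is illicit.

No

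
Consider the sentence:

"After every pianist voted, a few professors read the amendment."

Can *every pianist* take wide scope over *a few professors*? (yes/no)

*every pianist* is embedded in the adjunct clause *after every pianist voted*.
Scope out of an adjunct clause is unavailable: QR respects the adjunct-island constraint.
There is no licit LF on which *every pianist* c-commands *a few professors*.

No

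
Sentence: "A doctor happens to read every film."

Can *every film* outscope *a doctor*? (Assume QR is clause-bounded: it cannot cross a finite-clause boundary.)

Infinitival complements of raising predicates do not block QR; *every film* and *a doctor* are effectively clausemates.
No island intervenes, so both surface and inverse scope are derivable.
Both orderings are possible: *a doctor* > *every film* and *every film* > *a doctor*.

Yes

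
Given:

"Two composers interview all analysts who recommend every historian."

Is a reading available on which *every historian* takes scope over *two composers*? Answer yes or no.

No

The target quantifier *every historian* is part of the relative clause *who recommend every historian* modifying *all analysts*.
Relative clauses block scope extraction: QR cannot target a position outside the modified NP.
*every historian* is confined to the island and cannot take scope over *two composers*.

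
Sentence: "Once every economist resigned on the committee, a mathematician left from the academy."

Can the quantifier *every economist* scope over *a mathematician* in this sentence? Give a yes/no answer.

No

*every economist* sits inside the adjunct clause *once every economist resigned on the committee*.
Adjuncts are opaque for quantifier raising; a quantifier in an adjunct stays inside it.
The ordering *every economist* > *a mathematician* is therefore underivable.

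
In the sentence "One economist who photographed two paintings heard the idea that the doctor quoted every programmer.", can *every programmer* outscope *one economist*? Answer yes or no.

No

The DP *every programmer* is contained in the complex NP *the idea that the doctor quoted every programmer*.
The complex NP is opaque for QR — the quantifier is frozen inside the noun's complement.
So the wide-scope reading for *every programmer* is blocked.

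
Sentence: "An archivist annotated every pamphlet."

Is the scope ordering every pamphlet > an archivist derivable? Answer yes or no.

Both DPs are arguments of the same predicate; there is no clause or island boundary between them.
Ordinary QR to a clause-peripheral position gives the wide-scope LF for the lower DP.

Yes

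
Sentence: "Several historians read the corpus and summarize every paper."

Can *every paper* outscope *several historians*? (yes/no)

The DP *every paper* is contained in one conjunct of the coordinate structure (*summarize every paper*).
The Coordinate Structure Constraint blocks movement (including QR) out of a single conjunct.
Hence only narrow scope for *every paper* (under *several historians*) survives.

No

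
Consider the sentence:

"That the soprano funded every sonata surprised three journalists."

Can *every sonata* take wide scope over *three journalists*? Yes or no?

*every sonata* sits inside the sentential subject *that the soprano funded every sonata*.
Clausal subjects are scope islands; QR from inside the subject into the matrix is barred.
So the wide-scope reading for *every sonata* is blocked.

No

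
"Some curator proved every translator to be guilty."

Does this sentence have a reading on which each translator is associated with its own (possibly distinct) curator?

Yes

The paraphrase describes the scope ordering *every translator* > *some curator*.
ECM infinitives lack a CP barrier, so *every translator* can QR over the matrix subject *some curator*.
Ordinary QR to a clause-peripheral position gives the wide-scope LF for the lower DP.
So *every translator* > *some curator* is among the available readings.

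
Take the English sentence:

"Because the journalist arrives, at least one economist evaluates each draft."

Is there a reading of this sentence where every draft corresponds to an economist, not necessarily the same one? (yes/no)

Yes

The paraphrase describes the scope ordering *each draft* > *at least one economist*.
The adjunct clause does not contain *each draft*, which is the matrix object.
No island intervenes, so both surface and inverse scope are derivable.
The sentence is scopally ambiguous between *at least one economist* > *each draft* and *each draft* > *at least one economist*.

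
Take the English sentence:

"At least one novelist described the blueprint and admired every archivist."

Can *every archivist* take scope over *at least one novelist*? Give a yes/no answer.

No

*every archivist* is embedded in one conjunct of the coordinate structure (*admired every archivist*).
Asymmetric QR out of one conjunct violates the Coordinate Structure Constraint.
There is no licit LF on which *every archivist* c-commands *at least one novelist*.
(Only the surface reading survives: one fixed novelist with respect to all the relevant archivists.)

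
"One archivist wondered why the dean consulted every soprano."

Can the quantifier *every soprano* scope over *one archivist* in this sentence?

No

*every soprano* is embedded in the embedded question *why the dean consulted every soprano*.
The wh-island constraint blocks QR out of an embedded interrogative.
So *every soprano* cannot raise to a position above *one archivist*.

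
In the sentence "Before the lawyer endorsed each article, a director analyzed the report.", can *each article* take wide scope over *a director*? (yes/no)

No

*each article* occurs within the adjunct clause *before the lawyer endorsed each article*.
Adverbial clauses are not L-marked, so they are barriers for QR — the quantifier cannot escape the adjunct.
The ordering *each article* > *a director* is therefore underivable.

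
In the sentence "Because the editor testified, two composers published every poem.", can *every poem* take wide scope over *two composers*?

Yes

The adjunct island is irrelevant here — *every poem* and *two composers* are both in the matrix clause.
QR within a single clause is free, so the lower quantifier may take scope over the higher one.
Both orderings are possible: *two composers* > *every poem* and *every poem* > *two composers*.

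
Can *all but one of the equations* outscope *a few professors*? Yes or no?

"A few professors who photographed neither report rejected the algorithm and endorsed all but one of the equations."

The target quantifier *all but one of the equations* is part of one conjunct of the coordinate structure (*endorsed all but one of the equations*).
A quantifier cannot raise out of one conjunct of a coordination across the whole coordinate structure — the CSC applies to QR.
The inverse ordering *all but one of the equations* > *a few professors* is therefore underivable.

No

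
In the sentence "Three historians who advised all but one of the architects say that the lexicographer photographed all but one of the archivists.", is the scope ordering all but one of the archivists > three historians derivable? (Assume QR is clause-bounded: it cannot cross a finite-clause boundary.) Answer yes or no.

The DP *all but one of the archivists* is contained in the finite complement clause *that the lexicographer photographed all but one of the archivists*.
QR is clause-bounded, so the finite complement is a scope island for the embedded quantifier.
There is no licit LF on which *all but one of the archivists* c-commands *three historians*.

No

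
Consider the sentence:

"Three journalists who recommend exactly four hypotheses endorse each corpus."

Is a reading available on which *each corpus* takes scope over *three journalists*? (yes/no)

The RC *who recommend exactly four hypotheses* is an island, but *each corpus* is not inside it — it is the matrix object, a clausemate of *three journalists*.
No island intervenes, so both surface and inverse scope are derivable.

Yes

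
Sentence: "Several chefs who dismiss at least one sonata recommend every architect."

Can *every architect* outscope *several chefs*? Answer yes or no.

Yes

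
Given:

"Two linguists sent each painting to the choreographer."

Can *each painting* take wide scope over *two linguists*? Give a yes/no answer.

Yes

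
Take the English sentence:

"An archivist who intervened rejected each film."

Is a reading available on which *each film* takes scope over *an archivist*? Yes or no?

Yes

The relative clause *who intervened* modifies *an archivist*, but *each film* is not inside that relative clause — it is an argument of the matrix verb.
Ordinary QR to a clause-peripheral position gives the wide-scope LF for the lower DP.
The sentence is scopally ambiguous between *an archivist* > *each film* and *each film* > *an archivist*.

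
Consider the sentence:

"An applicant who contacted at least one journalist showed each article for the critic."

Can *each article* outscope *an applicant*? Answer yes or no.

Yes

Although the sentence contains a relative clause (*who contacted at least one journalist*), *each article* is outside it, in the matrix VP.
Ordinary QR to a clause-peripheral position gives the wide-scope LF for the lower DP.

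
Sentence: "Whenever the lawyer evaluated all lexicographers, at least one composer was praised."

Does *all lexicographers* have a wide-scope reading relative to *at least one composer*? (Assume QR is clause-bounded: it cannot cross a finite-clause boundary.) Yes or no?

No

Structurally, *all lexicographers* is inside the adjunct clause *whenever the lawyer evaluated all lexicographers*.
Adverbial clauses are not L-marked, so they are barriers for QR — the quantifier cannot escape the adjunct.
*all lexicographers* > *at least one composer* would require crossing that boundary, which is illicit.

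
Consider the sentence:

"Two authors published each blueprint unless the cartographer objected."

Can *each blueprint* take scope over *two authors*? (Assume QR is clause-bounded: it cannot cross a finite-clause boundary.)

Yes

Neither queried DP is inside the adjunct, so the adjunct-island constraint does not apply.
QR within a single clause is free, so the lower quantifier may take scope over the higher one.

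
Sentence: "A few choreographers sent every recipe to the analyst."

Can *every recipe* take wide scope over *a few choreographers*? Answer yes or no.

*every recipe* is the matrix object and *a few choreographers* the matrix subject; the two are clausemates.
QR within a single clause is free, so the lower quantifier may take scope over the higher one.
Both orderings are possible: *a few choreographers* > *every recipe* and *every recipe* > *a few choreographers*.

Yes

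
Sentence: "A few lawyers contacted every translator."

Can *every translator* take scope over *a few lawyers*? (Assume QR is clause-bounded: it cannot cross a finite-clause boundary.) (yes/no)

Yes

Both DPs are arguments of the same predicate; there is no clause or island boundary between them.
Clause-internal QR can adjoin the lower DP above the subject, yielding the inverse reading.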